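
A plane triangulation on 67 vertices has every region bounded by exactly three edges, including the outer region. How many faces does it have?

130

In a plane triangulation 3F = 2E and V − E + F = 2, so F = 2V − 4 = 2·67 − 4 = 130.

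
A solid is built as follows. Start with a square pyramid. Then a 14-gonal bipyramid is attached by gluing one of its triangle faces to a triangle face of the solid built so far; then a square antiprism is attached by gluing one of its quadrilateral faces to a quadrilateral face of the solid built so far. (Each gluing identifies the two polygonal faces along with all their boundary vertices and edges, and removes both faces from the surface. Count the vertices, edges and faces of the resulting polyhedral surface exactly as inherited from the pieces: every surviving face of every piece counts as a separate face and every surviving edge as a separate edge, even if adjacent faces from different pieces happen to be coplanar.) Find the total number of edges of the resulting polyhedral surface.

A square pyramid: V=5, E=8, F=5.
Attach a 14-gonal bipyramid (V=16, E=42, F=28) along a 3-gon: merge 3 vertices and 3 edges, delete both glued faces → V=18, E=47, F=31.
Attach a square antiprism (V=8, E=16, F=10) along a 4-gon: merge 4 vertices and 4 edges, delete both glued faces → V=22, E=59, F=39.
Check: V − E + F = 22 − 59 + 39 = 2.

59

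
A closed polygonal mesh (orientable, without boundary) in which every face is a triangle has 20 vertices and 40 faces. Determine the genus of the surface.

1

Every face is a triangle, so 2E = 3·40 = 120, giving E = 60.
χ = V − E + F = 20 − 60 + 40 = 0.
For a closed orientable surface χ = 2 − 2g, so g = (2 − (0))/2 = 1.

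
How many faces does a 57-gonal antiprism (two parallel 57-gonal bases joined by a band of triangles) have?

An antiprism on an n-gon has two n-gon caps and 2n triangles: V = 2·57 = 114, E = 4·57 = 228, F = 2·57 + 2 = 116.

116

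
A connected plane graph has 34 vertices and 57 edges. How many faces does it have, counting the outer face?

Euler's formula for a connected plane graph: V − E + F = 2, so F = 2 − 34 + 57 = 25.

25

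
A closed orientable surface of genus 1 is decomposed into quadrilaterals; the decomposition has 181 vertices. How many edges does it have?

χ = 2 − 2·1 = 0, and every face is a square so 4F = 2E.
V − E + F = 0 with E = 4F/2 gives 181 − (4/2 − 1)·F = 0, so F = 181 and E = 362.

362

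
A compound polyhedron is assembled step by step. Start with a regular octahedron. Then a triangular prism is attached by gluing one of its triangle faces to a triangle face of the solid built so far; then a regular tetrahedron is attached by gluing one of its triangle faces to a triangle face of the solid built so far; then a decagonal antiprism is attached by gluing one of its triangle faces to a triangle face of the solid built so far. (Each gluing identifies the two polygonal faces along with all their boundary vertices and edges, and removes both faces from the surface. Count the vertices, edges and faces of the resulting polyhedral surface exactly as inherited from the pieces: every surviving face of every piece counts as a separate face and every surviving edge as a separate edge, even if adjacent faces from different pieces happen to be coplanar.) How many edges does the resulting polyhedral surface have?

A regular octahedron: V=6, E=12, F=8.
Attach a triangular prism (V=6, E=9, F=5) along a 3-gon: merge 3 vertices and 3 edges, delete both glued faces → V=9, E=18, F=11.
Attach a regular tetrahedron (V=4, E=6, F=4) along a 3-gon: merge 3 vertices and 3 edges, delete both glued faces → V=10, E=21, F=13.
Attach a decagonal antiprism (V=20, E=40, F=22) along a 3-gon: merge 3 vertices and 3 edges, delete both glued faces → V=27, E=58, F=33.
Check: V − E + F = 27 − 58 + 33 = 2.

58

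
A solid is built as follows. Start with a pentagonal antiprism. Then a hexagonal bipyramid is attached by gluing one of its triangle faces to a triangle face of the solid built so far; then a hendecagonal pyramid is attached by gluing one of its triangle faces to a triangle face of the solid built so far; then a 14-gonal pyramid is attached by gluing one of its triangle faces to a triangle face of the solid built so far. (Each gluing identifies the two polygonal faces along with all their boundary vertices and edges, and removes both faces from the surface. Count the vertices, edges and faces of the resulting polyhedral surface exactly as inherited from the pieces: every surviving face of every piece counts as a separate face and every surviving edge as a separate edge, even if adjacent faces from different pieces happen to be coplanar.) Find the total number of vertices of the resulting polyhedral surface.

36

A pentagonal antiprism: V=10, E=20, F=12.
Attach a hexagonal bipyramid (V=8, E=18, F=12) along a 3-gon: merge 3 vertices and 3 edges, delete both glued faces → V=15, E=35, F=22.
Attach a hendecagonal pyramid (V=12, E=22, F=12) along a 3-gon: merge 3 vertices and 3 edges, delete both glued faces → V=24, E=54, F=32.
Attach a 14-gonal pyramid (V=15, E=28, F=15) along a 3-gon: merge 3 vertices and 3 edges, delete both glued faces → V=36, E=79, F=45.
Check: V − E + F = 36 − 79 + 45 = 2.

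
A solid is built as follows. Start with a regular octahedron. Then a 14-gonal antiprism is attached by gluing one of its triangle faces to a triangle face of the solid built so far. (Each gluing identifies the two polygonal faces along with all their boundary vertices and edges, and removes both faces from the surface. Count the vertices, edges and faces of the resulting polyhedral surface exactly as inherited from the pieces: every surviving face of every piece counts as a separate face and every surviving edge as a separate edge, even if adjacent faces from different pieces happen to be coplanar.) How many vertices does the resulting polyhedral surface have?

A regular octahedron: V=6, E=12, F=8.
Attach a 14-gonal antiprism (V=28, E=56, F=30) along a 3-gon: merge 3 vertices and 3 edges, delete both glued faces → V=31, E=65, F=36.
Check: V − E + F = 31 − 65 + 36 = 2.

31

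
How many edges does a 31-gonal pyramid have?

62

A pyramid on an n-gon base has one n-gon and n triangles: V = 31 + 1 = 32, E = 2·31 = 62, F = 31 + 1 = 32.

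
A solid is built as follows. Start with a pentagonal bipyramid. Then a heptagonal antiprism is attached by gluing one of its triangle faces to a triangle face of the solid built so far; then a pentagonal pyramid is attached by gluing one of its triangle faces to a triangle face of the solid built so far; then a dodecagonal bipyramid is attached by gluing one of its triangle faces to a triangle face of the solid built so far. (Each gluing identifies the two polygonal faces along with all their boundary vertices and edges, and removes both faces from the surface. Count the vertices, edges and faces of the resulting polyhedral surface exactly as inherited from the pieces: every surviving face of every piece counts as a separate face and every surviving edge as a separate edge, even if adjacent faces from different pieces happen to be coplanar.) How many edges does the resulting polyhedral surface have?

80

A pentagonal bipyramid: V=7, E=15, F=10.
Attach a heptagonal antiprism (V=14, E=28, F=16) along a 3-gon: merge 3 vertices and 3 edges, delete both glued faces → V=18, E=40, F=24.
Attach a pentagonal pyramid (V=6, E=10, F=6) along a 3-gon: merge 3 vertices and 3 edges, delete both glued faces → V=21, E=47, F=28.
Attach a dodecagonal bipyramid (V=14, E=36, F=24) along a 3-gon: merge 3 vertices and 3 edges, delete both glued faces → V=32, E=80, F=50.
Check: V − E + F = 32 − 80 + 50 = 2.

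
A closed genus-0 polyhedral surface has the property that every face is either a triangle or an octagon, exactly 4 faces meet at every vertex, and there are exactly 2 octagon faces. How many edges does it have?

Let x be the number of triangles; then F = 2 + x.
Edge–face incidences: 2E = 8·2 + 3·x = 16 + 3x.
Every vertex has degree 4, so 4V = 2E.
Euler: V − E + F = 2 ⇒ (2E)/4 − E + (2 + x) = 2.
Multiply by 8: 2·(2E) − 4·(2E) + 8·(2 + x) = 16, i.e. 16 + 8x − 2·(16 + 3x) = 16.
Collecting terms: 2x − 16 = 16, so 2x = 32, so x = 16.
Then 2E = 16 + 3·16 = 64, so E = 32, V = 2E/4 = 16, F = 2 + 16 = 18.

32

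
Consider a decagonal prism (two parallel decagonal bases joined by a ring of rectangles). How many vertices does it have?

20

A prism on an n-gon has two n-gon bases and n rectangular sides: V = 2·10 = 20, E = 3·10 = 30, F = 10 + 2 = 12.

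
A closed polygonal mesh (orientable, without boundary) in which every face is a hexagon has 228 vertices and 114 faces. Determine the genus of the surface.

1

Every face is a hexagon, so 2E = 6·114 = 684, giving E = 342.
χ = V − E + F = 228 − 342 + 114 = 0.
For a closed orientable surface χ = 2 − 2g, so g = (2 − (0))/2 = 1.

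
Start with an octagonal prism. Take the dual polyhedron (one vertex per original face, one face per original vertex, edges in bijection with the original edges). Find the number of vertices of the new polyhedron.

10

The base solid has V = 16, E = 24, F = 10.
The dual swaps V and F and preserves E: V′ = F = 10, E′ = E = 24, F′ = V = 16.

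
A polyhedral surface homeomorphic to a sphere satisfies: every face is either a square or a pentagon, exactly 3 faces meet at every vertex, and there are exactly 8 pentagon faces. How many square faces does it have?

2

Let x be the number of squares; then F = 8 + x.
Edge–face incidences: 2E = 5·8 + 4·x = 40 + 4x.
Every vertex has degree 3, so 3V = 2E.
Euler: V − E + F = 2 ⇒ (2E)/3 − E + (8 + x) = 2.
Multiply by 6: 2·(2E) − 3·(2E) + 6·(8 + x) = 12, i.e. 48 + 6x − (40 + 4x) = 12.
Collecting terms: 2x + 8 = 12, so 2x = 4, so x = 2.
Then 2E = 40 + 4·2 = 48, so E = 24, V = 2E/3 = 16, F = 8 + 2 = 10.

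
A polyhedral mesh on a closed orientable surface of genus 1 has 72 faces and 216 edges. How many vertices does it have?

144

For a closed orientable surface of genus 1, χ = 2 − 2·1 = 0.
V = 0 + E − F = 0 + 216 − 72 = 144.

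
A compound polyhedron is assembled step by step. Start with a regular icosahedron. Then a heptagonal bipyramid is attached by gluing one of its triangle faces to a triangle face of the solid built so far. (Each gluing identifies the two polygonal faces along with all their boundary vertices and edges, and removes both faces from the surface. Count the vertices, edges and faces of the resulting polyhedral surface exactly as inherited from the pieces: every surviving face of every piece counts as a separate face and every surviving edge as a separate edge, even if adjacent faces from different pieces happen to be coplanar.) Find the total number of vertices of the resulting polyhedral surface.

18

A regular icosahedron: V=12, E=30, F=20.
Attach a heptagonal bipyramid (V=9, E=21, F=14) along a 3-gon: merge 3 vertices and 3 edges, delete both glued faces → V=18, E=48, F=32.
Check: V − E + F = 18 − 48 + 32 = 2.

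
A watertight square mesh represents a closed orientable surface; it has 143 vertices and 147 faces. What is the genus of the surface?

3

Every face is a square, so 2E = 4·147 = 588, giving E = 294.
χ = V − E + F = 143 − 294 + 147 = -4.
For a closed orientable surface χ = 2 − 2g, so g = (2 − (-4))/2 = 3.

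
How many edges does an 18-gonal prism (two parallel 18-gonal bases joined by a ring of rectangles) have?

54

A prism on an n-gon has two n-gon bases and n rectangular sides: V = 2·18 = 36, E = 3·18 = 54, F = 18 + 2 = 20.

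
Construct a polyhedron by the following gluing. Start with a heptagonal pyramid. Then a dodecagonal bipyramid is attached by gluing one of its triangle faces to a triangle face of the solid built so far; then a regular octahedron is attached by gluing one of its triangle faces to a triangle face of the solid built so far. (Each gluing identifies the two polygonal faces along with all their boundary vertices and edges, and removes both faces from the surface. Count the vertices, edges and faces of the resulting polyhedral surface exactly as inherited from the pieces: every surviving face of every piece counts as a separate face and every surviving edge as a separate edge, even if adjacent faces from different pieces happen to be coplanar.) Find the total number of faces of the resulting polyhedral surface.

A heptagonal pyramid: V=8, E=14, F=8.
Attach a dodecagonal bipyramid (V=14, E=36, F=24) along a 3-gon: merge 3 vertices and 3 edges, delete both glued faces → V=19, E=47, F=30.
Attach a regular octahedron (V=6, E=12, F=8) along a 3-gon: merge 3 vertices and 3 edges, delete both glued faces → V=22, E=56, F=36.
Check: V − E + F = 22 − 56 + 36 = 2.

36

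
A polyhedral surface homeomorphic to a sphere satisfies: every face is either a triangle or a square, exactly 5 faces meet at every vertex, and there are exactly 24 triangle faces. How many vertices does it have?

Let x be the number of squares; then F = 24 + x.
Edge–face incidences: 2E = 3·24 + 4·x = 72 + 4x.
Every vertex has degree 5, so 5V = 2E.
Euler: V − E + F = 2 ⇒ (2E)/5 − E + (24 + x) = 2.
Multiply by 10: 2·(2E) − 5·(2E) + 10·(24 + x) = 20, i.e. 240 + 10x − 3·(72 + 4x) = 20.
Collecting terms: −2x + 24 = 20, so −2x = −4, so x = 2.
Then 2E = 72 + 4·2 = 80, so E = 40, V = 2E/5 = 16, F = 24 + 2 = 26.

16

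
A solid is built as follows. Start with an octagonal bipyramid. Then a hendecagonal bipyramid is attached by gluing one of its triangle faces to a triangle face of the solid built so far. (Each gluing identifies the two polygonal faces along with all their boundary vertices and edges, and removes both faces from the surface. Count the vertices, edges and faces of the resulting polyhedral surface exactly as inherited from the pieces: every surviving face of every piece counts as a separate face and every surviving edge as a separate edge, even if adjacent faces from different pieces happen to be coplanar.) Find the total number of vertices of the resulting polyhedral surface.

An octagonal bipyramid: V=10, E=24, F=16.
Attach a hendecagonal bipyramid (V=13, E=33, F=22) along a 3-gon: merge 3 vertices and 3 edges, delete both glued faces → V=20, E=54, F=36.
Check: V − E + F = 20 − 54 + 36 = 2.

20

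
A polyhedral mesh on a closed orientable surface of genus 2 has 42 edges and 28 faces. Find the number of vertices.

12

For a closed orientable surface of genus 2, χ = 2 − 2·2 = -2.
V = -2 + E − F = -2 + 42 − 28 = 12.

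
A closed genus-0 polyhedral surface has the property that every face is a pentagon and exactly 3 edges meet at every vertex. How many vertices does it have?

Each face has 5 edges and each edge borders two faces, so 2E = 5F.
Each vertex has degree 3, so 3V = 2E and hence V = 5F/3.
Euler: V − E + F = 2 ⇒ (5F/3) − (5F/2) + F = 2.
Multiply by 6: (10 − 15 + 6)F = 12, i.e. 1F = 12.
So F = 12, E = 5·12/2 = 30, V = 5·12/3 = 20.

20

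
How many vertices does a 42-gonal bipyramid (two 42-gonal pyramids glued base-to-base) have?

44

A bipyramid over an n-gon has 2n triangular faces and n + 2 vertices: V = 42 + 2 = 44, E = 3·42 = 126, F = 2·42 = 84.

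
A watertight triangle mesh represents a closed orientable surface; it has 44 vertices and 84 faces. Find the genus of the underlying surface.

0

Every face is a triangle, so 2E = 3·84 = 252, giving E = 126.
χ = V − E + F = 44 − 126 + 84 = 2.
For a closed orientable surface χ = 2 − 2g, so g = (2 − (2))/2 = 0.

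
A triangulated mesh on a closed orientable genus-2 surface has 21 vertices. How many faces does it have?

46

χ = 2 − 2·2 = -2, and every face is a triangle so 3F = 2E.
V − E + F = -2 with E = 3F/2 gives 21 − (3/2 − 1)·F = -2, so F = 46 and E = 69.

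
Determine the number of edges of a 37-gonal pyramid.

74

A pyramid on an n-gon base has one n-gon and n triangles: V = 37 + 1 = 38, E = 2·37 = 74, F = 37 + 1 = 38.
Check: V − E + F = 38 − 74 + 38 = 2.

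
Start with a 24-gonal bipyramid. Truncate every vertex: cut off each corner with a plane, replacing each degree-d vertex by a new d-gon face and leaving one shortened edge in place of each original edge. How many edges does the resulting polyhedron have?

216

The base solid has V = 26, E = 72, F = 48.
Truncation replaces each original edge-end by a new vertex, so V′ = 2E = 144.
Each original edge survives, and each old vertex of degree d contributes d new edges; summing degrees gives Σd = 2E, so E′ = E + 2E = 3E = 216.
Each original face survives and each original vertex becomes one new face: F′ = F + V = 74.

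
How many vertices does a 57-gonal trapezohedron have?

116

The n-trapezohedron (dual of the n-antiprism) has V = 2·57 + 2 = 116, E = 4·57 = 228, F = 2·57 = 114.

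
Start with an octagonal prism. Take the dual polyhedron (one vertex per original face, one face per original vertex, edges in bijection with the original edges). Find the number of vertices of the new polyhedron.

10

The base solid has V = 16, E = 24, F = 10.
The dual swaps V and F and preserves E: V′ = F = 10, E′ = E = 24, F′ = V = 16.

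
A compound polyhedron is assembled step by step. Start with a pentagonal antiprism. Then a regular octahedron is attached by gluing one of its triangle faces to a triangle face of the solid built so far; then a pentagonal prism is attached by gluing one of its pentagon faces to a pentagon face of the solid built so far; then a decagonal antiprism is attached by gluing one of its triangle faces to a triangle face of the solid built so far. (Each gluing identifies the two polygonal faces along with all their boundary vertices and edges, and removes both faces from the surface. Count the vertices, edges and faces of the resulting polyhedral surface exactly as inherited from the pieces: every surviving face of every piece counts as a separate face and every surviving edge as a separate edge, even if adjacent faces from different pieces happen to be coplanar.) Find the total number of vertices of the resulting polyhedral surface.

35

A pentagonal antiprism: V=10, E=20, F=12.
Attach a regular octahedron (V=6, E=12, F=8) along a 3-gon: merge 3 vertices and 3 edges, delete both glued faces → V=13, E=29, F=18.
Attach a pentagonal prism (V=10, E=15, F=7) along a 5-gon: merge 5 vertices and 5 edges, delete both glued faces → V=18, E=39, F=23.
Attach a decagonal antiprism (V=20, E=40, F=22) along a 3-gon: merge 3 vertices and 3 edges, delete both glued faces → V=35, E=76, F=43.
Check: V − E + F = 35 − 76 + 43 = 2.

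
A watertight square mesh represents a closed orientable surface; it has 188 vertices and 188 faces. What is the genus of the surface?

Every face is a square, so 2E = 4·188 = 752, giving E = 376.
χ = V − E + F = 188 − 376 + 188 = 0.
For a closed orientable surface χ = 2 − 2g, so g = (2 − (0))/2 = 1.

1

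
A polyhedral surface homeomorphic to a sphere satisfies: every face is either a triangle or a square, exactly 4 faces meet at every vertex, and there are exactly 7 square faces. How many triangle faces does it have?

8

Let x be the number of triangles; then F = 7 + x.
Edge–face incidences: 2E = 4·7 + 3·x = 28 + 3x.
Every vertex has degree 4, so 4V = 2E.
Euler: V − E + F = 2 ⇒ (2E)/4 − E + (7 + x) = 2.
Multiply by 8: 2·(2E) − 4·(2E) + 8·(7 + x) = 16, i.e. 56 + 8x − 2·(28 + 3x) = 16.
Collecting terms: 2x = 16, so x = 8.
Then 2E = 28 + 3·8 = 52, so E = 26, V = 2E/4 = 13, F = 7 + 8 = 15.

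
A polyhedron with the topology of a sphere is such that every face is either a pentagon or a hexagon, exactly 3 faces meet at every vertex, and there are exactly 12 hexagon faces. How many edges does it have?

Let x be the number of pentagons; then F = 12 + x.
Edge–face incidences: 2E = 6·12 + 5·x = 72 + 5x.
Every vertex has degree 3, so 3V = 2E.
Euler: V − E + F = 2 ⇒ (2E)/3 − E + (12 + x) = 2.
Multiply by 6: 2·(2E) − 3·(2E) + 6·(12 + x) = 12, i.e. 72 + 6x − (72 + 5x) = 12.
Collecting terms: x = 12.
Then 2E = 72 + 5·12 = 132, so E = 66, V = 2E/3 = 44, F = 12 + 12 = 24.

66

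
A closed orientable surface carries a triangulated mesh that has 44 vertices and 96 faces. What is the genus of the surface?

3

Every face is a triangle, so 2E = 3·96 = 288, giving E = 144.
χ = V − E + F = 44 − 144 + 96 = -4.
For a closed orientable surface χ = 2 − 2g, so g = (2 − (-4))/2 = 3.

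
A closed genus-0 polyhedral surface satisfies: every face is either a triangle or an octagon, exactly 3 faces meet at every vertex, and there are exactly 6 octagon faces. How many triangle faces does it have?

Let x be the number of triangles; then F = 6 + x.
Edge–face incidences: 2E = 8·6 + 3·x = 48 + 3x.
Every vertex has degree 3, so 3V = 2E.
Euler: V − E + F = 2 ⇒ (2E)/3 − E + (6 + x) = 2.
Multiply by 6: 2·(2E) − 3·(2E) + 6·(6 + x) = 12, i.e. 36 + 6x − (48 + 3x) = 12.
Collecting terms: 3x − 12 = 12, so 3x = 24, so x = 8.
Then 2E = 48 + 3·8 = 72, so E = 36, V = 2E/3 = 24, F = 6 + 8 = 14.

8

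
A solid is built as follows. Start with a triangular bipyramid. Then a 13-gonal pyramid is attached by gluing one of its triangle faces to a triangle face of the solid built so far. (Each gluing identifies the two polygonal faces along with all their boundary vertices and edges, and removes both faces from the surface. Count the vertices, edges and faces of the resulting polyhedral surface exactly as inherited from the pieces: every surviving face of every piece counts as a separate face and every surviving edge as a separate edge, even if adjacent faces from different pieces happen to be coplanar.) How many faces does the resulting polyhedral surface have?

A triangular bipyramid: V=5, E=9, F=6.
Attach a 13-gonal pyramid (V=14, E=26, F=14) along a 3-gon: merge 3 vertices and 3 edges, delete both glued faces → V=16, E=32, F=18.
Check: V − E + F = 16 − 32 + 18 = 2.

18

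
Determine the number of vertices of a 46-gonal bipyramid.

48

A bipyramid over an n-gon has 2n triangular faces and n + 2 vertices: V = 46 + 2 = 48, E = 3·46 = 138, F = 2·46 = 92.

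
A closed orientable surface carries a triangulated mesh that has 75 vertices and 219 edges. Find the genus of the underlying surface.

0

Every face is a triangle and each edge borders two faces, so 3F = 2·219, giving F = 146.
χ = V − E + F = 75 − 219 + 146 = 2.
For a closed orientable surface χ = 2 − 2g, so g = (2 − (2))/2 = 0.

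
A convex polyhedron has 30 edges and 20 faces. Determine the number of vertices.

Here V − E + F = 2.
V = 2 + E − F = 2 + 30 − 20 = 12.

12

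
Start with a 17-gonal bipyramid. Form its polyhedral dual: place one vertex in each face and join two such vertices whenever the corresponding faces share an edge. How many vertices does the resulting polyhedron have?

The base solid has V = 19, E = 51, F = 34.
The dual swaps V and F and preserves E: V′ = F = 34, E′ = E = 51, F′ = V = 19.

34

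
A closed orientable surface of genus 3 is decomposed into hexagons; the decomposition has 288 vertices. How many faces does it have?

χ = 2 − 2·3 = -4, and every face is a hexagon so 6F = 2E.
V − E + F = -4 with E = 6F/2 gives 288 − (6/2 − 1)·F = -4, so F = 146 and E = 438.

146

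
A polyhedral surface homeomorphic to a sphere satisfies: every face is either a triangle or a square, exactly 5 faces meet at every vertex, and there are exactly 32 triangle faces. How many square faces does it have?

Let x be the number of squares; then F = 32 + x.
Edge–face incidences: 2E = 3·32 + 4·x = 96 + 4x.
Every vertex has degree 5, so 5V = 2E.
Euler: V − E + F = 2 ⇒ (2E)/5 − E + (32 + x) = 2.
Multiply by 10: 2·(2E) − 5·(2E) + 10·(32 + x) = 20, i.e. 320 + 10x − 3·(96 + 4x) = 20.
Collecting terms: −2x + 32 = 20, so −2x = −12, so x = 6.
Then 2E = 96 + 4·6 = 120, so E = 60, V = 2E/5 = 24, F = 32 + 6 = 38.

6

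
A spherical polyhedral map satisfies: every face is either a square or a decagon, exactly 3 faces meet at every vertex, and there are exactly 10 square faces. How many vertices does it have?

Let x be the number of decagons; then F = 10 + x.
Edge–face incidences: 2E = 4·10 + 10·x = 40 + 10x.
Every vertex has degree 3, so 3V = 2E.
Euler: V − E + F = 2 ⇒ (2E)/3 − E + (10 + x) = 2.
Multiply by 6: 2·(2E) − 3·(2E) + 6·(10 + x) = 12, i.e. 60 + 6x − (40 + 10x) = 12.
Collecting terms: −4x + 20 = 12, so −4x = −8, so x = 2.
Then 2E = 40 + 10·2 = 60, so E = 30, V = 2E/3 = 20, F = 10 + 2 = 12.

20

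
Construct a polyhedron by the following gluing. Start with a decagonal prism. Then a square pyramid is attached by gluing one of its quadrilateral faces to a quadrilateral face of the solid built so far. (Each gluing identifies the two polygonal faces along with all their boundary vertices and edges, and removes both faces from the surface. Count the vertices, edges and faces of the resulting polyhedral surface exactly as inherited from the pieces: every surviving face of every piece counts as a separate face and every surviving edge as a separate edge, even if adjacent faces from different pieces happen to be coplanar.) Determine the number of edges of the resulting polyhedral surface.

34

A decagonal prism: V=20, E=30, F=12.
Attach a square pyramid (V=5, E=8, F=5) along a 4-gon: merge 4 vertices and 4 edges, delete both glued faces → V=21, E=34, F=15.
Check: V − E + F = 21 − 34 + 15 = 2.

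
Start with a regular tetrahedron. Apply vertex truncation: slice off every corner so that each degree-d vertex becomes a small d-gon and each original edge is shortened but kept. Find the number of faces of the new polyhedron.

The base solid has V = 4, E = 6, F = 4.
Truncation replaces each original edge-end by a new vertex, so V′ = 2E = 12.
Each original edge survives, and each old vertex of degree d contributes d new edges; summing degrees gives Σd = 2E, so E′ = E + 2E = 3E = 18.
Each original face survives and each original vertex becomes one new face: F′ = F + V = 8.

8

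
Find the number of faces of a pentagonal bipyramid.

10

A bipyramid over an n-gon has 2n triangular faces and n + 2 vertices: V = 5 + 2 = 7, E = 3·5 = 15, F = 2·5 = 10.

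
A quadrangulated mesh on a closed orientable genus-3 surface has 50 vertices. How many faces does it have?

χ = 2 − 2·3 = -4, and every face is a square so 4F = 2E.
V − E + F = -4 with E = 4F/2 gives 50 − (4/2 − 1)·F = -4, so F = 54 and E = 108.

54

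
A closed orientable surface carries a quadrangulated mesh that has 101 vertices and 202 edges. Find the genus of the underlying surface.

1

Every face is a square and each edge borders two faces, so 4F = 2·202, giving F = 101.
χ = V − E + F = 101 − 202 + 101 = 0.
For a closed orientable surface χ = 2 − 2g, so g = (2 − (0))/2 = 1.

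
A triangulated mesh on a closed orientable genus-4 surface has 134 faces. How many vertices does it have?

χ = 2 − 2·4 = -6, and every face is a triangle so 3F = 2E.
E = 3·134/2 = 201. Then V = -6 + E − F = -6 + 201 − 134 = 61.

61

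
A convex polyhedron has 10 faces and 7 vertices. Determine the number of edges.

15

Here V − E + F = 2.
E = V + F − (2) = 7 + 10 − (2) = 15.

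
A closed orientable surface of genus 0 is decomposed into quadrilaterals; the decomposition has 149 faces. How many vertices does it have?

χ = 2 − 2·0 = 2, and every face is a square so 4F = 2E.
E = 4·149/2 = 298. Then V = 2 + E − F = 2 + 298 − 149 = 151.

151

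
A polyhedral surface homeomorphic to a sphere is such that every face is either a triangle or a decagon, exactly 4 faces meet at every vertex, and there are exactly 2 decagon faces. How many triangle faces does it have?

20

Let x be the number of triangles; then F = 2 + x.
Edge–face incidences: 2E = 10·2 + 3·x = 20 + 3x.
Every vertex has degree 4, so 4V = 2E.
Euler: V − E + F = 2 ⇒ (2E)/4 − E + (2 + x) = 2.
Multiply by 8: 2·(2E) − 4·(2E) + 8·(2 + x) = 16, i.e. 16 + 8x − 2·(20 + 3x) = 16.
Collecting terms: 2x − 24 = 16, so 2x = 40, so x = 20.
Then 2E = 20 + 3·20 = 80, so E = 40, V = 2E/4 = 20, F = 2 + 20 = 22.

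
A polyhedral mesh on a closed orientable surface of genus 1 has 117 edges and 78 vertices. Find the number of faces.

For a closed orientable surface of genus 1, χ = 2 − 2·1 = 0.
F = 0 − V + E = 0 − 78 + 117 = 39.

39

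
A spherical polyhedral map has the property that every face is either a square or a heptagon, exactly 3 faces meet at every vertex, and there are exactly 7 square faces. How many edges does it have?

21

Let x be the number of heptagons; then F = 7 + x.
Edge–face incidences: 2E = 4·7 + 7·x = 28 + 7x.
Every vertex has degree 3, so 3V = 2E.
Euler: V − E + F = 2 ⇒ (2E)/3 − E + (7 + x) = 2.
Multiply by 6: 2·(2E) − 3·(2E) + 6·(7 + x) = 12, i.e. 42 + 6x − (28 + 7x) = 12.
Collecting terms: −x + 14 = 12, so −x = −2, so x = 2.
Then 2E = 28 + 7·2 = 42, so E = 21, V = 2E/3 = 14, F = 7 + 2 = 9.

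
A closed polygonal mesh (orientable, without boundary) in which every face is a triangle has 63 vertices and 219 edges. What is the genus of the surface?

6

Every face is a triangle and each edge borders two faces, so 3F = 2·219, giving F = 146.
χ = V − E + F = 63 − 219 + 146 = -10.
For a closed orientable surface χ = 2 − 2g, so g = (2 − (-10))/2 = 6.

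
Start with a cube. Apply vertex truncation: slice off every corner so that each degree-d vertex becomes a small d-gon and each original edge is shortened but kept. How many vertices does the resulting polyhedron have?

The base solid has V = 8, E = 12, F = 6.
Truncation replaces each original edge-end by a new vertex, so V′ = 2E = 24.
Each original edge survives, and each old vertex of degree d contributes d new edges; summing degrees gives Σd = 2E, so E′ = E + 2E = 3E = 36.
Each original face survives and each original vertex becomes one new face: F′ = F + V = 14.

24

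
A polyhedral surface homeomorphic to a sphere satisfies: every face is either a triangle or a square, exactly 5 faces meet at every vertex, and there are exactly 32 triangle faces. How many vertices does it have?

Let x be the number of squares; then F = 32 + x.
Edge–face incidences: 2E = 3·32 + 4·x = 96 + 4x.
Every vertex has degree 5, so 5V = 2E.
Euler: V − E + F = 2 ⇒ (2E)/5 − E + (32 + x) = 2.
Multiply by 10: 2·(2E) − 5·(2E) + 10·(32 + x) = 20, i.e. 320 + 10x − 3·(96 + 4x) = 20.
Collecting terms: −2x + 32 = 20, so −2x = −12, so x = 6.
Then 2E = 96 + 4·6 = 120, so E = 60, V = 2E/5 = 24, F = 32 + 6 = 38.

24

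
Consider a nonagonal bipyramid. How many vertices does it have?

11

A bipyramid over an n-gon has 2n triangular faces and n + 2 vertices: V = 9 + 2 = 11, E = 3·9 = 27, F = 2·9 = 18.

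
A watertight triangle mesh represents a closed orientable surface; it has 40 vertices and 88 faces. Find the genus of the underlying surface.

Every face is a triangle, so 2E = 3·88 = 264, giving E = 132.
χ = V − E + F = 40 − 132 + 88 = -4.
For a closed orientable surface χ = 2 − 2g, so g = (2 − (-4))/2 = 3.

3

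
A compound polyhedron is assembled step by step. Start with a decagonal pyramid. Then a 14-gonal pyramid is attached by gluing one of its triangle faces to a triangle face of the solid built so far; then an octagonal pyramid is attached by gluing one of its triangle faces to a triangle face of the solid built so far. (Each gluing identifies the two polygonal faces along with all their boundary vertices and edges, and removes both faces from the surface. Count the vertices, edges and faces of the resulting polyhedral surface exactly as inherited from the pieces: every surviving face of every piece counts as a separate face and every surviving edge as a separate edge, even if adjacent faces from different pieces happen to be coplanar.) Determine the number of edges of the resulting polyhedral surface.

A decagonal pyramid: V=11, E=20, F=11.
Attach a 14-gonal pyramid (V=15, E=28, F=15) along a 3-gon: merge 3 vertices and 3 edges, delete both glued faces → V=23, E=45, F=24.
Attach an octagonal pyramid (V=9, E=16, F=9) along a 3-gon: merge 3 vertices and 3 edges, delete both glued faces → V=29, E=58, F=31.
Check: V − E + F = 29 − 58 + 31 = 2.

58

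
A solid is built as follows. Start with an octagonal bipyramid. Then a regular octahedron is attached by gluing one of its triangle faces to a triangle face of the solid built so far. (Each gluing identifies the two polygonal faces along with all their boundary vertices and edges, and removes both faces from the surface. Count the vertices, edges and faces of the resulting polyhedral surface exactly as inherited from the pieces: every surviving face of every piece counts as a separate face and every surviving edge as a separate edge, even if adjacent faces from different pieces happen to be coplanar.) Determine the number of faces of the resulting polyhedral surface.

22

An octagonal bipyramid: V=10, E=24, F=16.
Attach a regular octahedron (V=6, E=12, F=8) along a 3-gon: merge 3 vertices and 3 edges, delete both glued faces → V=13, E=33, F=22.
Check: V − E + F = 13 − 33 + 22 = 2.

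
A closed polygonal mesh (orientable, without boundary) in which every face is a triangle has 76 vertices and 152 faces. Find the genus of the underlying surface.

1

Every face is a triangle, so 2E = 3·152 = 456, giving E = 228.
χ = V − E + F = 76 − 228 + 152 = 0.
For a closed orientable surface χ = 2 − 2g, so g = (2 − (0))/2 = 1.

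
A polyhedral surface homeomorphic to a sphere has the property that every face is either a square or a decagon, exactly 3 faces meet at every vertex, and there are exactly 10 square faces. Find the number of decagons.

Let x be the number of decagons; then F = 10 + x.
Edge–face incidences: 2E = 4·10 + 10·x = 40 + 10x.
Every vertex has degree 3, so 3V = 2E.
Euler: V − E + F = 2 ⇒ (2E)/3 − E + (10 + x) = 2.
Multiply by 6: 2·(2E) − 3·(2E) + 6·(10 + x) = 12, i.e. 60 + 6x − (40 + 10x) = 12.
Collecting terms: −4x + 20 = 12, so −4x = −8, so x = 2.
Then 2E = 40 + 10·2 = 60, so E = 30, V = 2E/3 = 20, F = 10 + 2 = 12.

2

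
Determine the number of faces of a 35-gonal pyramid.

A pyramid on an n-gon base has one n-gon and n triangles: V = 35 + 1 = 36, E = 2·35 = 70, F = 35 + 1 = 36.

36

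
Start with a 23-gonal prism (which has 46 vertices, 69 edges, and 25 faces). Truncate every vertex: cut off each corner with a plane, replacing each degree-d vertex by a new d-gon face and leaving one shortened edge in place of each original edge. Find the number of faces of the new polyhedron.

71

Truncation replaces each original edge-end by a new vertex, so V′ = 2E = 138.
Each original edge survives, and each old vertex of degree d contributes d new edges; summing degrees gives Σd = 2E, so E′ = E + 2E = 3E = 207.
Each original face survives and each original vertex becomes one new face: F′ = F + V = 71.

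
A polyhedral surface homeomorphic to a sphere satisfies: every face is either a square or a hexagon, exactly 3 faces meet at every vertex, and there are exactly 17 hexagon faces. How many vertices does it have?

Let x be the number of squares; then F = 17 + x.
Edge–face incidences: 2E = 6·17 + 4·x = 102 + 4x.
Every vertex has degree 3, so 3V = 2E.
Euler: V − E + F = 2 ⇒ (2E)/3 − E + (17 + x) = 2.
Multiply by 6: 2·(2E) − 3·(2E) + 6·(17 + x) = 12, i.e. 102 + 6x − (102 + 4x) = 12.
Collecting terms: 2x = 12, so x = 6.
Then 2E = 102 + 4·6 = 126, so E = 63, V = 2E/3 = 42, F = 17 + 6 = 23.

42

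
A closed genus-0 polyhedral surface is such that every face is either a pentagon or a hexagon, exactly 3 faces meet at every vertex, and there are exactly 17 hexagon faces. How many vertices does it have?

54

Let x be the number of pentagons; then F = 17 + x.
Edge–face incidences: 2E = 6·17 + 5·x = 102 + 5x.
Every vertex has degree 3, so 3V = 2E.
Euler: V − E + F = 2 ⇒ (2E)/3 − E + (17 + x) = 2.
Multiply by 6: 2·(2E) − 3·(2E) + 6·(17 + x) = 12, i.e. 102 + 6x − (102 + 5x) = 12.
Collecting terms: x = 12.
Then 2E = 102 + 5·12 = 162, so E = 81, V = 2E/3 = 54, F = 17 + 12 = 29.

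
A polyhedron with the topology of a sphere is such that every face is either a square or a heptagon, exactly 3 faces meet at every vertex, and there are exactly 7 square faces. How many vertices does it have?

14

Let x be the number of heptagons; then F = 7 + x.
Edge–face incidences: 2E = 4·7 + 7·x = 28 + 7x.
Every vertex has degree 3, so 3V = 2E.
Euler: V − E + F = 2 ⇒ (2E)/3 − E + (7 + x) = 2.
Multiply by 6: 2·(2E) − 3·(2E) + 6·(7 + x) = 12, i.e. 42 + 6x − (28 + 7x) = 12.
Collecting terms: −x + 14 = 12, so −x = −2, so x = 2.
Then 2E = 28 + 7·2 = 42, so E = 21, V = 2E/3 = 14, F = 7 + 2 = 9.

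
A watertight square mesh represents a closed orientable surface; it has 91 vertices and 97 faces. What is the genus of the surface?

Every face is a square, so 2E = 4·97 = 388, giving E = 194.
χ = V − E + F = 91 − 194 + 97 = -6.
For a closed orientable surface χ = 2 − 2g, so g = (2 − (-6))/2 = 4.

4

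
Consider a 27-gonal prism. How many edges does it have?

A prism on an n-gon has two n-gon bases and n rectangular sides: V = 2·27 = 54, E = 3·27 = 81, F = 27 + 2 = 29.

81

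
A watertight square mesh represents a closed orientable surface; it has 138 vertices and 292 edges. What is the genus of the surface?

5

Every face is a square and each edge borders two faces, so 4F = 2·292, giving F = 146.
χ = V − E + F = 138 − 292 + 146 = -8.
For a closed orientable surface χ = 2 − 2g, so g = (2 − (-8))/2 = 5.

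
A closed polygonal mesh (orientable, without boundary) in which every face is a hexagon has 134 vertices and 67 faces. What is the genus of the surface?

Every face is a hexagon, so 2E = 6·67 = 402, giving E = 201.
χ = V − E + F = 134 − 201 + 67 = 0.
For a closed orientable surface χ = 2 − 2g, so g = (2 − (0))/2 = 1.

1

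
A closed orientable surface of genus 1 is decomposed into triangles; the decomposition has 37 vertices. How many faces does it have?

χ = 2 − 2·1 = 0, and every face is a triangle so 3F = 2E.
V − E + F = 0 with E = 3F/2 gives 37 − (3/2 − 1)·F = 0, so F = 74 and E = 111.

74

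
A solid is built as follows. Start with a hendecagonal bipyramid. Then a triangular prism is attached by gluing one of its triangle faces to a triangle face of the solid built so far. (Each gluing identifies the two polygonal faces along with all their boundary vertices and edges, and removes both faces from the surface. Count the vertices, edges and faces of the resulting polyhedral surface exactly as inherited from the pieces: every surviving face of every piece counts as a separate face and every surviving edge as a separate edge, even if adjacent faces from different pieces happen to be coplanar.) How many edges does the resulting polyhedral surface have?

A hendecagonal bipyramid: V=13, E=33, F=22.
Attach a triangular prism (V=6, E=9, F=5) along a 3-gon: merge 3 vertices and 3 edges, delete both glued faces → V=16, E=39, F=25.
Check: V − E + F = 16 − 39 + 25 = 2.

39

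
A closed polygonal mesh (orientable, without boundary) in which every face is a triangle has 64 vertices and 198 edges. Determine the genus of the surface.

2

Every face is a triangle and each edge borders two faces, so 3F = 2·198, giving F = 132.
χ = V − E + F = 64 − 198 + 132 = -2.
For a closed orientable surface χ = 2 − 2g, so g = (2 − (-2))/2 = 2.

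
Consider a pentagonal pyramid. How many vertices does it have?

6

A pyramid on an n-gon base has one n-gon and n triangles: V = 5 + 1 = 6, E = 2·5 = 10, F = 5 + 1 = 6.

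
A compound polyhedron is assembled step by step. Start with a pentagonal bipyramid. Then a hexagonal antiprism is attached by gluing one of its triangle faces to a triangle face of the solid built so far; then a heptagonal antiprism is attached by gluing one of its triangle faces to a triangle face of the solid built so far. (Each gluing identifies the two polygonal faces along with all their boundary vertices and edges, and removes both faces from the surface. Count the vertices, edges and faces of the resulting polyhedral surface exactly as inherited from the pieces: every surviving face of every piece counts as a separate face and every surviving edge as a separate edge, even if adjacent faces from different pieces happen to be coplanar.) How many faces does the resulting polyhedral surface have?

A pentagonal bipyramid: V=7, E=15, F=10.
Attach a hexagonal antiprism (V=12, E=24, F=14) along a 3-gon: merge 3 vertices and 3 edges, delete both glued faces → V=16, E=36, F=22.
Attach a heptagonal antiprism (V=14, E=28, F=16) along a 3-gon: merge 3 vertices and 3 edges, delete both glued faces → V=27, E=61, F=36.
Check: V − E + F = 27 − 61 + 36 = 2.

36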